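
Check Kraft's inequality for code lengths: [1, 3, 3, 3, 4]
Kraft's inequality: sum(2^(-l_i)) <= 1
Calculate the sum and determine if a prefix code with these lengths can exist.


Sum = 2^(-1) + 2^(-3) + 2^(-3) + 2^(-3) + 2^(-4)
    = 0.5 + 0.125 + 0.125 + 0.125 + 0.0625
    = 15/16 = 0.9375
Since 0.9375 <= 1, Kraft's inequality IS satisfied.
A prefix code with these lengths CAN exist.

Kraft sum = 0.9375. Satisfied.


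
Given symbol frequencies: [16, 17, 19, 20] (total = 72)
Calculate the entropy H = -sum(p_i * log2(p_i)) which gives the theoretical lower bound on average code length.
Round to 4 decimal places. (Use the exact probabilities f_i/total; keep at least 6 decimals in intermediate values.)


Per-symbol terms -p_i * log2(p_i) with p_i = f_i/72:
  p = 16/72 = 0.222222: log2(p) = -2.169925, -p*log2(p) = 0.482206
  p = 17/72 = 0.236111: log2(p) = -2.082462, -p*log2(p) = 0.491692
  p = 19/72 = 0.263889: log2(p) = -1.921997, -p*log2(p) = 0.507194
  p = 20/72 = 0.277778: log2(p) = -1.847997, -p*log2(p) = 0.513332
H = 0.482206 + 0.491692 + 0.507194 + 0.513332 = 1.994424

H = 1.9944 bits/symbol


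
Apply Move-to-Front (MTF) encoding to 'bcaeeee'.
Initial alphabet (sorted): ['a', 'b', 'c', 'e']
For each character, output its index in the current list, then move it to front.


MTF encoding:
'b': index 1 in ['a', 'b', 'c', 'e'] -> ['b', 'a', 'c', 'e']
'c': index 2 in ['b', 'a', 'c', 'e'] -> ['c', 'b', 'a', 'e']
'a': index 2 in ['c', 'b', 'a', 'e'] -> ['a', 'c', 'b', 'e']
'e': index 3 in ['a', 'c', 'b', 'e'] -> ['e', 'a', 'c', 'b']
'e': index 0 in ['e', 'a', 'c', 'b'] -> ['e', 'a', 'c', 'b']
'e': index 0 in ['e', 'a', 'c', 'b'] -> ['e', 'a', 'c', 'b']
'e': index 0 in ['e', 'a', 'c', 'b'] -> ['e', 'a', 'c', 'b']


Output: [1, 2, 2, 3, 0, 0, 0]


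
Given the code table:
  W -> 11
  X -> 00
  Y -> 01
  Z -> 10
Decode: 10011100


Decoding:
10 -> Z
01 -> Y
11 -> W
00 -> X


Result: ZYWX


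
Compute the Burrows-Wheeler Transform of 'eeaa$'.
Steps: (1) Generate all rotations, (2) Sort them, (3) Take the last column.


Rotations (sorted):
  0: $eeaa -> last char: a
  1: a$eea -> last char: a
  2: aa$ee -> last char: e
  3: eaa$e -> last char: e
  4: eeaa$ -> last char: $


BWT = aaee$


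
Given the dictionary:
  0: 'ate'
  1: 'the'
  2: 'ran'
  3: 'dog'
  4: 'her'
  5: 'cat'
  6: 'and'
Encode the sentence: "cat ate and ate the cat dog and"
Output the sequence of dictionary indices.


Look up each word in the dictionary:
  'cat' -> 5
  'ate' -> 0
  'and' -> 6
  'ate' -> 0
  'the' -> 1
  'cat' -> 5
  'dog' -> 3
  'and' -> 6

Encoded: [5, 0, 6, 0, 1, 5, 3, 6]


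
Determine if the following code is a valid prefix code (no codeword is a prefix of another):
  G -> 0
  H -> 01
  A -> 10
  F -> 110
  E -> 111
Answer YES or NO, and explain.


Checking each pair (does one codeword prefix another?):
  G='0' vs H='01': prefix -- VIOLATION

NO -- this is NOT a valid prefix code. G (0) is a prefix of H (01).


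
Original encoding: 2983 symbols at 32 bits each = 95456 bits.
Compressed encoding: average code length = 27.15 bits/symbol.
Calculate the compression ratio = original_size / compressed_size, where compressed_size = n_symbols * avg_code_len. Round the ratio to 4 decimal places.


original_size = n_symbols * orig_bits = 2983 * 32 = 95456 bits
compressed_size = n_symbols * avg_code_len = 2983 * 27.15 = 80988.45 bits
ratio = original_size / compressed_size = 95456 / 80988.45 = 1.1786

Compression ratio = 1.1786


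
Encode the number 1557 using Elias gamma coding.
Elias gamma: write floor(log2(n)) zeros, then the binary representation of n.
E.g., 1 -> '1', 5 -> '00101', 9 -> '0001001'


num_bits = floor(log2(1557)) + 1 = 11
leading_zeros = num_bits - 1 = 10
binary(1557) = 11000010101

Elias gamma(1557) = '0000000000' + '11000010101' = 000000000011000010101 (21 bits)


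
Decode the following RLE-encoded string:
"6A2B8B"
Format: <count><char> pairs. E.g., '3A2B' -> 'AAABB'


Expanding each <count><char> pair:
  6A -> 'AAAAAA'
  2B -> 'BB'
  8B -> 'BBBBBBBB'

Decoded = AAAAAABBBBBBBBBB


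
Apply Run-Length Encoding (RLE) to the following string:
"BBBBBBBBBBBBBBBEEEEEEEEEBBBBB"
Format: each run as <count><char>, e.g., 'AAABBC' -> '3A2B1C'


Scanning runs left to right:
  i=0: run of 'B' x 15 -> '15B'
  i=15: run of 'E' x 9 -> '9E'
  i=24: run of 'B' x 5 -> '5B'

RLE = 15B9E5B


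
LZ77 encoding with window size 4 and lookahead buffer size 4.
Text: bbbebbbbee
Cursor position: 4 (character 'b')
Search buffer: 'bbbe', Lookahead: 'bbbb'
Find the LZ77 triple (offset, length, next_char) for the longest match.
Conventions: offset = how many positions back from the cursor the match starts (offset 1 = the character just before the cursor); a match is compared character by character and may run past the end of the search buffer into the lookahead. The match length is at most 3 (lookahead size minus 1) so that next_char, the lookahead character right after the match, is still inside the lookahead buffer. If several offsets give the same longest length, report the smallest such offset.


Try each offset into the search buffer:
  offset=1 (pos 3, char 'e'): match length 0
  offset=2 (pos 2, char 'b'): match length 1
  offset=3 (pos 1, char 'b'): match length 2
  offset=4 (pos 0, char 'b'): match length 3
Longest match has length 3 at offset 4.
next_char = character at position 4 + 3 = 7 -> 'b'

Best match: offset=4, length=3 (matching 'bbb' starting at position 0)
LZ77 triple: (4, 3, 'b')


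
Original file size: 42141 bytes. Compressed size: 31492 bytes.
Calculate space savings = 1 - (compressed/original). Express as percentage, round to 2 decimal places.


ratio = compressed/original = 31492/42141 = 0.747301
savings = 1 - ratio = 1 - 0.747301 = 0.252699
as a percentage: 0.252699 * 100 = 25.27%

Space savings = 1 - 31492/42141 = 25.27%


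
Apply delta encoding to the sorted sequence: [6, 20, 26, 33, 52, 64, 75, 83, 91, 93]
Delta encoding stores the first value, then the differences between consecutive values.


First value: 6
Deltas:
  20 - 6 = 14
  26 - 20 = 6
  33 - 26 = 7
  52 - 33 = 19
  64 - 52 = 12
  75 - 64 = 11
  83 - 75 = 8
  91 - 83 = 8
  93 - 91 = 2


Delta encoded: [6, 14, 6, 7, 19, 12, 11, 8, 8, 2]


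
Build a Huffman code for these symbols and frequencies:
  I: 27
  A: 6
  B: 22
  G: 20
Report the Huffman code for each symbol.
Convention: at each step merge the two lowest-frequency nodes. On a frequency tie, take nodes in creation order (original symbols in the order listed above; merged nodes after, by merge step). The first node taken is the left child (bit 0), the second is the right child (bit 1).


Huffman tree construction:
Step 1: Merge A(6) + G(20) = 26
Step 2: Merge B(22) + (A+G)(26) = 48
Step 3: Merge I(27) + (B+(A+G))(48) = 75
Read each symbol's code off the tree from the root (left child = 0, right child = 1).

Codes:
  I: 0 (length 1)
  A: 110 (length 3)
  B: 10 (length 2)
  G: 111 (length 3)
Average code length: 149/75 = 1.9867 bits/symbol


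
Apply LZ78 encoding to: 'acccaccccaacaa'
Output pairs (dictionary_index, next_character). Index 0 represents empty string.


LZ78 encoding steps:
Dictionary: {0: ''}
Step 1: w='' (idx 0), next='a' -> output (0, 'a'), add 'a' as idx 1
Step 2: w='' (idx 0), next='c' -> output (0, 'c'), add 'c' as idx 2
Step 3: w='c' (idx 2), next='c' -> output (2, 'c'), add 'cc' as idx 3
Step 4: w='a' (idx 1), next='c' -> output (1, 'c'), add 'ac' as idx 4
Step 5: w='cc' (idx 3), next='c' -> output (3, 'c'), add 'ccc' as idx 5
Step 6: w='a' (idx 1), next='a' -> output (1, 'a'), add 'aa' as idx 6
Step 7: w='c' (idx 2), next='a' -> output (2, 'a'), add 'ca' as idx 7
Step 8: w='a' (idx 1), end of input -> output (1, '')


Encoded: [(0, 'a'), (0, 'c'), (2, 'c'), (1, 'c'), (3, 'c'), (1, 'a'), (2, 'a'), (1, '')]


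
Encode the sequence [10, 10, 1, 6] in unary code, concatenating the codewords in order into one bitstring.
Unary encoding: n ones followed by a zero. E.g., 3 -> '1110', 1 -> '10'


Encode each number as n ones followed by a terminating 0:
  10 -> 11111111110 (11 bits)
  10 -> 11111111110 (11 bits)
  1 -> 10 (2 bits)
  6 -> 1111110 (7 bits)
Total length = 11 + 11 + 2 + 7 = 31 bits.

Unary([10, 10, 1, 6]) = 1111111111011111111110101111110 (31 bits)


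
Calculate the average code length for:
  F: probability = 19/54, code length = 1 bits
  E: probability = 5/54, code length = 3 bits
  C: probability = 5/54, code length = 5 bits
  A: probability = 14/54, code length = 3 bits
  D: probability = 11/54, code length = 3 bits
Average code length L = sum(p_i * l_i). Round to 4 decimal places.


Weighted contributions p_i * l_i:
  F: (19/54) * 1 = 19/54
  E: (5/54) * 3 = 15/54
  C: (5/54) * 5 = 25/54
  A: (14/54) * 3 = 42/54
  D: (11/54) * 3 = 33/54
Sum = (19 + 15 + 25 + 42 + 33)/54 = 134/54

L = 134/54 = 2.4815 bits/symbol


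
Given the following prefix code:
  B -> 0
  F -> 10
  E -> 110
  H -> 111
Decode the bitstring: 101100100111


Decoding step by step:
Bits 10 -> F
Bits 110 -> E
Bits 0 -> B
Bits 10 -> F
Bits 0 -> B
Bits 111 -> H


Decoded message: FEBFBH


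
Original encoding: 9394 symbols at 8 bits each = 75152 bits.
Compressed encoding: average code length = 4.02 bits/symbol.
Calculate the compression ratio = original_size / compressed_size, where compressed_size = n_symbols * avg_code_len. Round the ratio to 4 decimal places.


original_size = n_symbols * orig_bits = 9394 * 8 = 75152 bits
compressed_size = n_symbols * avg_code_len = 9394 * 4.02 = 37763.88 bits
ratio = original_size / compressed_size = 75152 / 37763.88 = 1.99

Compression ratio = 1.99


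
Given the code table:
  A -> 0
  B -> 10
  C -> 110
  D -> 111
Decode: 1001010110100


Decoding:
10 -> B
0 -> A
10 -> B
10 -> B
110 -> C
10 -> B
0 -> A


Result: BABBCBA


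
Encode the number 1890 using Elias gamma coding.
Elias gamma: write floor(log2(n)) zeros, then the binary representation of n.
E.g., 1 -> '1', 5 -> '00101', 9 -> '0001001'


num_bits = floor(log2(1890)) + 1 = 11
leading_zeros = num_bits - 1 = 10
binary(1890) = 11101100010

Elias gamma(1890) = '0000000000' + '11101100010' = 000000000011101100010 (21 bits)


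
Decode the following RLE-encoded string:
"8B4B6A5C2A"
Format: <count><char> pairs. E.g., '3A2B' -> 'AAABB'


Expanding each <count><char> pair:
  8B -> 'BBBBBBBB'
  4B -> 'BBBB'
  6A -> 'AAAAAA'
  5C -> 'CCCCC'
  2A -> 'AA'

Decoded = BBBBBBBBBBBBAAAAAACCCCCAA


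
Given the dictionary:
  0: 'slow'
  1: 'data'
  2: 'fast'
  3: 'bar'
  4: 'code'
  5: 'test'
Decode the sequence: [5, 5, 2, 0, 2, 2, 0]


Look up each index in the dictionary:
  5 -> 'test'
  5 -> 'test'
  2 -> 'fast'
  0 -> 'slow'
  2 -> 'fast'
  2 -> 'fast'
  0 -> 'slow'

Decoded: "test test fast slow fast fast slow"


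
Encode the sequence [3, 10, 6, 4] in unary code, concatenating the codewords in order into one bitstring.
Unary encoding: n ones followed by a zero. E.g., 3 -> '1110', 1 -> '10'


Encode each number as n ones followed by a terminating 0:
  3 -> 1110 (4 bits)
  10 -> 11111111110 (11 bits)
  6 -> 1111110 (7 bits)
  4 -> 11110 (5 bits)
Total length = 4 + 11 + 7 + 5 = 27 bits.

Unary([3, 10, 6, 4]) = 111011111111110111111011110 (27 bits)


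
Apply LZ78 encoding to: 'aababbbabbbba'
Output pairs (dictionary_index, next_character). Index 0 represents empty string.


LZ78 encoding steps:
Dictionary: {0: ''}
Step 1: w='' (idx 0), next='a' -> output (0, 'a'), add 'a' as idx 1
Step 2: w='a' (idx 1), next='b' -> output (1, 'b'), add 'ab' as idx 2
Step 3: w='ab' (idx 2), next='b' -> output (2, 'b'), add 'abb' as idx 3
Step 4: w='' (idx 0), next='b' -> output (0, 'b'), add 'b' as idx 4
Step 5: w='abb' (idx 3), next='b' -> output (3, 'b'), add 'abbb' as idx 5
Step 6: w='b' (idx 4), next='a' -> output (4, 'a'), add 'ba' as idx 6


Encoded: [(0, 'a'), (1, 'b'), (2, 'b'), (0, 'b'), (3, 'b'), (4, 'a')]


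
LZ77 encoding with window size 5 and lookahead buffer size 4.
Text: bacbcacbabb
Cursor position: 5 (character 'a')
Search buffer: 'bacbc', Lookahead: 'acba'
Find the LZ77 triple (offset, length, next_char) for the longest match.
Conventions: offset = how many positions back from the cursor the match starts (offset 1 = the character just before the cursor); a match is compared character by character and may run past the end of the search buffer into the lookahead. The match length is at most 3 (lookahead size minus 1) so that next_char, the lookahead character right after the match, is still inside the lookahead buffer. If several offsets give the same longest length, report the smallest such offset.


Try each offset into the search buffer:
  offset=1 (pos 4, char 'c'): match length 0
  offset=2 (pos 3, char 'b'): match length 0
  offset=3 (pos 2, char 'c'): match length 0
  offset=4 (pos 1, char 'a'): match length 3
  offset=5 (pos 0, char 'b'): match length 0
Longest match has length 3 at offset 4.
next_char = character at position 5 + 3 = 8 -> 'a'

Best match: offset=4, length=3 (matching 'acb' starting at position 1)
LZ77 triple: (4, 3, 'a')


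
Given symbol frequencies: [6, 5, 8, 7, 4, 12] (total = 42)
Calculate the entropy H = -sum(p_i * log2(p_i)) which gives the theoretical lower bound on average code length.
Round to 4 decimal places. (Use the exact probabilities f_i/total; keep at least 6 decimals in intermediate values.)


Per-symbol terms -p_i * log2(p_i) with p_i = f_i/42:
  p = 6/42 = 0.142857: log2(p) = -2.807355, -p*log2(p) = 0.401051
  p = 5/42 = 0.119048: log2(p) = -3.070389, -p*log2(p) = 0.365523
  p = 8/42 = 0.190476: log2(p) = -2.392317, -p*log2(p) = 0.455680
  p = 7/42 = 0.166667: log2(p) = -2.584963, -p*log2(p) = 0.430827
  p = 4/42 = 0.095238: log2(p) = -3.392317, -p*log2(p) = 0.323078
  p = 12/42 = 0.285714: log2(p) = -1.807355, -p*log2(p) = 0.516387
H = 0.401051 + 0.365523 + 0.455680 + 0.430827 + 0.323078 + 0.516387 = 2.492546

H = 2.4925 bits/symbol


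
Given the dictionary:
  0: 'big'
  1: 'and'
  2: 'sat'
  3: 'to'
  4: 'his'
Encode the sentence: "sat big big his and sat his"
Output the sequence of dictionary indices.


Look up each word in the dictionary:
  'sat' -> 2
  'big' -> 0
  'big' -> 0
  'his' -> 4
  'and' -> 1
  'sat' -> 2
  'his' -> 4

Encoded: [2, 0, 0, 4, 1, 2, 4]


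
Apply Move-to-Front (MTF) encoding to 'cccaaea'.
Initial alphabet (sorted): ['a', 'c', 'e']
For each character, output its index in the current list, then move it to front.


MTF encoding:
'c': index 1 in ['a', 'c', 'e'] -> ['c', 'a', 'e']
'c': index 0 in ['c', 'a', 'e'] -> ['c', 'a', 'e']
'c': index 0 in ['c', 'a', 'e'] -> ['c', 'a', 'e']
'a': index 1 in ['c', 'a', 'e'] -> ['a', 'c', 'e']
'a': index 0 in ['a', 'c', 'e'] -> ['a', 'c', 'e']
'e': index 2 in ['a', 'c', 'e'] -> ['e', 'a', 'c']
'a': index 1 in ['e', 'a', 'c'] -> ['a', 'e', 'c']


Output: [1, 0, 0, 1, 0, 2, 1]


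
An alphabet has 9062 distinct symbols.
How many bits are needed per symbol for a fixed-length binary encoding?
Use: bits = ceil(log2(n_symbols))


log2(9062) = 13.1456
Bracket: 2^13 = 8192 < 9062 <= 2^14 = 16384
So ceil(log2(9062)) = 14

bits = ceil(log2(9062)) = ceil(13.1456) = 14 bits


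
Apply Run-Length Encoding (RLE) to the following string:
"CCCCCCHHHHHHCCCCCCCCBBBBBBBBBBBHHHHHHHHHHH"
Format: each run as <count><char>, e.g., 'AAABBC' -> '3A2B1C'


Scanning runs left to right:
  i=0: run of 'C' x 6 -> '6C'
  i=6: run of 'H' x 6 -> '6H'
  i=12: run of 'C' x 8 -> '8C'
  i=20: run of 'B' x 11 -> '11B'
  i=31: run of 'H' x 11 -> '11H'

RLE = 6C6H8C11B11H


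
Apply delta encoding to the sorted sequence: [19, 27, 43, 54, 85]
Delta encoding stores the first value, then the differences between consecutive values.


First value: 19
Deltas:
  27 - 19 = 8
  43 - 27 = 16
  54 - 43 = 11
  85 - 54 = 31


Delta encoded: [19, 8, 16, 11, 31]


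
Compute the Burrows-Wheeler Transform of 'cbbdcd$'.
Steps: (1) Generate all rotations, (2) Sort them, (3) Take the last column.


Rotations (sorted):
  0: $cbbdcd -> last char: d
  1: bbdcd$c -> last char: c
  2: bdcd$cb -> last char: b
  3: cbbdcd$ -> last char: $
  4: cd$cbbd -> last char: d
  5: d$cbbdc -> last char: c
  6: dcd$cbb -> last char: b


BWT = dcb$dcb


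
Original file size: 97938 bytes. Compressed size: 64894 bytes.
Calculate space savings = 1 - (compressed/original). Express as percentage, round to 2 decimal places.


ratio = compressed/original = 64894/97938 = 0.662603
savings = 1 - ratio = 1 - 0.662603 = 0.337397
as a percentage: 0.337397 * 100 = 33.74%

Space savings = 1 - 64894/97938 = 33.74%


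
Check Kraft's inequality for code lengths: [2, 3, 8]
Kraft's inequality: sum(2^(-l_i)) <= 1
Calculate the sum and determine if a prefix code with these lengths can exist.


Sum = 2^(-2) + 2^(-3) + 2^(-8)
    = 0.25 + 0.125 + 0.00390625
    = 97/256 = 0.37890625
Since 0.37890625 <= 1, Kraft's inequality IS satisfied.
A prefix code with these lengths CAN exist.

Kraft sum = 0.37890625. Satisfied.


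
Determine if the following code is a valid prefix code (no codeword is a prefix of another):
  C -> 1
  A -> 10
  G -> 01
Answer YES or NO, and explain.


Checking each pair (does one codeword prefix another?):
  C='1' vs A='10': prefix -- VIOLATION

NO -- this is NOT a valid prefix code. C (1) is a prefix of A (10).


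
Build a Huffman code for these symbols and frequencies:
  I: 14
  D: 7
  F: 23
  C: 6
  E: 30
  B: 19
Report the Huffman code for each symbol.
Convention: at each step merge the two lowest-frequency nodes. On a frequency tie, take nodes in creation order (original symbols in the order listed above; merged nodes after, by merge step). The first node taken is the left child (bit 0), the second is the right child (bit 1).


Huffman tree construction:
Step 1: Merge C(6) + D(7) = 13
Step 2: Merge (C+D)(13) + I(14) = 27
Step 3: Merge B(19) + F(23) = 42
Step 4: Merge ((C+D)+I)(27) + E(30) = 57
Step 5: Merge (B+F)(42) + (((C+D)+I)+E)(57) = 99
Read each symbol's code off the tree from the root (left child = 0, right child = 1).

Codes:
  I: 101 (length 3)
  D: 1001 (length 4)
  F: 01 (length 2)
  C: 1000 (length 4)
  E: 11 (length 2)
  B: 00 (length 2)
Average code length: 238/99 = 2.4040 bits/symbol


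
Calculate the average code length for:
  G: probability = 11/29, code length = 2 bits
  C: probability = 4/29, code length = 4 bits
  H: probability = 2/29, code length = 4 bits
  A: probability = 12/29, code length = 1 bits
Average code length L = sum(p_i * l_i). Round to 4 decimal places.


Weighted contributions p_i * l_i:
  G: (11/29) * 2 = 22/29
  C: (4/29) * 4 = 16/29
  H: (2/29) * 4 = 8/29
  A: (12/29) * 1 = 12/29
Sum = (22 + 16 + 8 + 12)/29 = 58/29

L = 58/29 = 2.0000 bits/symbol


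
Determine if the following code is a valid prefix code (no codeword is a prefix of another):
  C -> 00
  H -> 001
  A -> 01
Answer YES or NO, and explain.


Checking each pair (does one codeword prefix another?):
  C='00' vs H='001': prefix -- VIOLATION

NO -- this is NOT a valid prefix code. C (00) is a prefix of H (001).


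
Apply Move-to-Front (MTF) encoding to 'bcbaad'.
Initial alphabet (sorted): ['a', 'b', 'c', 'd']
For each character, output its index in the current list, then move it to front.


MTF encoding:
'b': index 1 in ['a', 'b', 'c', 'd'] -> ['b', 'a', 'c', 'd']
'c': index 2 in ['b', 'a', 'c', 'd'] -> ['c', 'b', 'a', 'd']
'b': index 1 in ['c', 'b', 'a', 'd'] -> ['b', 'c', 'a', 'd']
'a': index 2 in ['b', 'c', 'a', 'd'] -> ['a', 'b', 'c', 'd']
'a': index 0 in ['a', 'b', 'c', 'd'] -> ['a', 'b', 'c', 'd']
'd': index 3 in ['a', 'b', 'c', 'd'] -> ['d', 'a', 'b', 'c']


Output: [1, 2, 1, 2, 0, 3]


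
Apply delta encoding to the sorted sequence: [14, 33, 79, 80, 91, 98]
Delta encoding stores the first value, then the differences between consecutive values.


First value: 14
Deltas:
  33 - 14 = 19
  79 - 33 = 46
  80 - 79 = 1
  91 - 80 = 11
  98 - 91 = 7


Delta encoded: [14, 19, 46, 1, 11, 7]


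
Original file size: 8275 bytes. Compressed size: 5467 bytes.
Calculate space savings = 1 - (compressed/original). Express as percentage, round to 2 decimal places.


ratio = compressed/original = 5467/8275 = 0.660665
savings = 1 - ratio = 1 - 0.660665 = 0.339335
as a percentage: 0.339335 * 100 = 33.93%

Space savings = 1 - 5467/8275 = 33.93%


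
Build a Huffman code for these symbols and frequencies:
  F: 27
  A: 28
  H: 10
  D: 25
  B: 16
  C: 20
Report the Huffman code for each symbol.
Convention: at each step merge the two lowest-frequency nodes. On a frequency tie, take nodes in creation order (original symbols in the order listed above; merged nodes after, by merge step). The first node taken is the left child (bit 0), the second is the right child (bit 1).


Huffman tree construction:
Step 1: Merge H(10) + B(16) = 26
Step 2: Merge C(20) + D(25) = 45
Step 3: Merge (H+B)(26) + F(27) = 53
Step 4: Merge A(28) + (C+D)(45) = 73
Step 5: Merge ((H+B)+F)(53) + (A+(C+D))(73) = 126
Read each symbol's code off the tree from the root (left child = 0, right child = 1).

Codes:
  F: 01 (length 2)
  A: 10 (length 2)
  H: 000 (length 3)
  D: 111 (length 3)
  B: 001 (length 3)
  C: 110 (length 3)
Average code length: 323/126 = 2.5635 bits/symbol


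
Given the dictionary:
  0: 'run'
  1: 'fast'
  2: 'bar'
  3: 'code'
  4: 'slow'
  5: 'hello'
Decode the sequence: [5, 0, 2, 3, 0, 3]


Look up each index in the dictionary:
  5 -> 'hello'
  0 -> 'run'
  2 -> 'bar'
  3 -> 'code'
  0 -> 'run'
  3 -> 'code'

Decoded: "hello run bar code run code"


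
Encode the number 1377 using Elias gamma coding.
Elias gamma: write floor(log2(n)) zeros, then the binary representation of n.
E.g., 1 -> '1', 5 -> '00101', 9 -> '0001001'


num_bits = floor(log2(1377)) + 1 = 11
leading_zeros = num_bits - 1 = 10
binary(1377) = 10101100001

Elias gamma(1377) = '0000000000' + '10101100001' = 000000000010101100001 (21 bits)


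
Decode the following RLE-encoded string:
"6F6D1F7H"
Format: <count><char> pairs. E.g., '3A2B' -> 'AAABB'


Expanding each <count><char> pair:
  6F -> 'FFFFFF'
  6D -> 'DDDDDD'
  1F -> 'F'
  7H -> 'HHHHHHH'

Decoded = FFFFFFDDDDDDFHHHHHHH


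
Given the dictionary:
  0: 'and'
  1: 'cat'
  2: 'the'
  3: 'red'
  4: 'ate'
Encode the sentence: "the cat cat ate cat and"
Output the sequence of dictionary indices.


Look up each word in the dictionary:
  'the' -> 2
  'cat' -> 1
  'cat' -> 1
  'ate' -> 4
  'cat' -> 1
  'and' -> 0

Encoded: [2, 1, 1, 4, 1, 0]


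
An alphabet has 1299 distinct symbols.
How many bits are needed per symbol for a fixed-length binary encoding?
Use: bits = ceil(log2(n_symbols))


log2(1299) = 10.3432
Bracket: 2^10 = 1024 < 1299 <= 2^11 = 2048
So ceil(log2(1299)) = 11

bits = ceil(log2(1299)) = ceil(10.3432) = 11 bits


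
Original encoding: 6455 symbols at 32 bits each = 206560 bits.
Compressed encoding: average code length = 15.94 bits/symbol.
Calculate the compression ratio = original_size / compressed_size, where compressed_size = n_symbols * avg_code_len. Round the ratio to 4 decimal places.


original_size = n_symbols * orig_bits = 6455 * 32 = 206560 bits
compressed_size = n_symbols * avg_code_len = 6455 * 15.94 = 102892.7 bits
ratio = original_size / compressed_size = 206560 / 102892.7 = 2.0075

Compression ratio = 2.0075


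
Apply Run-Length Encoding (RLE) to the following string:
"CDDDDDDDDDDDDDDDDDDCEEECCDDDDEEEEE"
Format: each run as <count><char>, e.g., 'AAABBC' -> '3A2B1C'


Scanning runs left to right:
  i=0: run of 'C' x 1 -> '1C'
  i=1: run of 'D' x 18 -> '18D'
  i=19: run of 'C' x 1 -> '1C'
  i=20: run of 'E' x 3 -> '3E'
  i=23: run of 'C' x 2 -> '2C'
  i=25: run of 'D' x 4 -> '4D'
  i=29: run of 'E' x 5 -> '5E'

RLE = 1C18D1C3E2C4D5E


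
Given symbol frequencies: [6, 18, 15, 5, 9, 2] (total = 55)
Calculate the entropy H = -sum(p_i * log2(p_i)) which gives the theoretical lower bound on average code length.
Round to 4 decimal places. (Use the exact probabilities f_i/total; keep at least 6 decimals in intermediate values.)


Per-symbol terms -p_i * log2(p_i) with p_i = f_i/55:
  p = 6/55 = 0.109091: log2(p) = -3.196397, -p*log2(p) = 0.348698
  p = 18/55 = 0.327273: log2(p) = -1.611435, -p*log2(p) = 0.527379
  p = 15/55 = 0.272727: log2(p) = -1.874469, -p*log2(p) = 0.511219
  p = 5/55 = 0.090909: log2(p) = -3.459432, -p*log2(p) = 0.314494
  p = 9/55 = 0.163636: log2(p) = -2.611435, -p*log2(p) = 0.427326
  p = 2/55 = 0.036364: log2(p) = -4.781360, -p*log2(p) = 0.173868
H = 0.348698 + 0.527379 + 0.511219 + 0.314494 + 0.427326 + 0.173868 = 2.302984

H = 2.303 bits/symbol


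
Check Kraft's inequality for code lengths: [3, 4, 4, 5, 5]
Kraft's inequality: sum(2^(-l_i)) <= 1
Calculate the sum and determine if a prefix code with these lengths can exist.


Sum = 2^(-3) + 2^(-4) + 2^(-4) + 2^(-5) + 2^(-5)
    = 0.125 + 0.0625 + 0.0625 + 0.03125 + 0.03125
    = 10/32 = 0.3125
Since 0.3125 <= 1, Kraft's inequality IS satisfied.
A prefix code with these lengths CAN exist.

Kraft sum = 0.3125. Satisfied.


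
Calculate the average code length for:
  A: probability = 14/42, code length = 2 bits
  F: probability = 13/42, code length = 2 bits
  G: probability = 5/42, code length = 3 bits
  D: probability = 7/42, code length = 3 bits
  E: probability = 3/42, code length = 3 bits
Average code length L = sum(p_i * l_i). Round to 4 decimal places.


Weighted contributions p_i * l_i:
  A: (14/42) * 2 = 28/42
  F: (13/42) * 2 = 26/42
  G: (5/42) * 3 = 15/42
  D: (7/42) * 3 = 21/42
  E: (3/42) * 3 = 9/42
Sum = (28 + 26 + 15 + 21 + 9)/42 = 99/42

L = 99/42 = 2.3571 bits/symbol


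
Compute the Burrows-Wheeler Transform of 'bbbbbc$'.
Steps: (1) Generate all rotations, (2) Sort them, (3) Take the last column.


Rotations (sorted):
  0: $bbbbbc -> last char: c
  1: bbbbbc$ -> last char: $
  2: bbbbc$b -> last char: b
  3: bbbc$bb -> last char: b
  4: bbc$bbb -> last char: b
  5: bc$bbbb -> last char: b
  6: c$bbbbb -> last char: b


BWT = c$bbbbb


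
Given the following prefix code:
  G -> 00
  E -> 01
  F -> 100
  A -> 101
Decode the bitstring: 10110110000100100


Decoding step by step:
Bits 101 -> A
Bits 101 -> A
Bits 100 -> F
Bits 00 -> G
Bits 100 -> F
Bits 100 -> F


Decoded message: AAFGFF


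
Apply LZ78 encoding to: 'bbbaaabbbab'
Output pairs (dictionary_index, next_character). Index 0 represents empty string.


LZ78 encoding steps:
Dictionary: {0: ''}
Step 1: w='' (idx 0), next='b' -> output (0, 'b'), add 'b' as idx 1
Step 2: w='b' (idx 1), next='b' -> output (1, 'b'), add 'bb' as idx 2
Step 3: w='' (idx 0), next='a' -> output (0, 'a'), add 'a' as idx 3
Step 4: w='a' (idx 3), next='a' -> output (3, 'a'), add 'aa' as idx 4
Step 5: w='bb' (idx 2), next='b' -> output (2, 'b'), add 'bbb' as idx 5
Step 6: w='a' (idx 3), next='b' -> output (3, 'b'), add 'ab' as idx 6


Encoded: [(0, 'b'), (1, 'b'), (0, 'a'), (3, 'a'), (2, 'b'), (3, 'b')]


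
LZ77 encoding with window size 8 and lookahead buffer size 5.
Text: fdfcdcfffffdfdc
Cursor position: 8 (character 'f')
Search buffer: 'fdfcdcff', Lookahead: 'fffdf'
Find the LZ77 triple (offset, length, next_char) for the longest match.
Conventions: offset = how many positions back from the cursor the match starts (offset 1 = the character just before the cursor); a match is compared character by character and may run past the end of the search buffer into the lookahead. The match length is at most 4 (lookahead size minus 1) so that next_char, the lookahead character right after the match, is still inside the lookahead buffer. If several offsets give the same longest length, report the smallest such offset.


Try each offset into the search buffer:
  offset=1 (pos 7, char 'f'): match length 3
  offset=2 (pos 6, char 'f'): match length 3
  offset=3 (pos 5, char 'c'): match length 0
  offset=4 (pos 4, char 'd'): match length 0
  offset=5 (pos 3, char 'c'): match length 0
  offset=6 (pos 2, char 'f'): match length 1
  offset=7 (pos 1, char 'd'): match length 0
  offset=8 (pos 0, char 'f'): match length 1
Longest match has length 3, found at offsets 1, 2; take the smallest, offset 1.
next_char = character at position 8 + 3 = 11 -> 'd'

Best match: offset=1, length=3 (matching 'fff' starting at position 7)
LZ77 triple: (1, 3, 'd')


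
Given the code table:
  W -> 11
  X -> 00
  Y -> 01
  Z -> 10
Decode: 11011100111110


Decoding:
11 -> W
01 -> Y
11 -> W
00 -> X
11 -> W
11 -> W
10 -> Z


Result: WYWXWWZ


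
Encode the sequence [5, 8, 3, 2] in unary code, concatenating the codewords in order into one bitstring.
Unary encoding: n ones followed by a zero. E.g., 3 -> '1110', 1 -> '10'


Encode each number as n ones followed by a terminating 0:
  5 -> 111110 (6 bits)
  8 -> 111111110 (9 bits)
  3 -> 1110 (4 bits)
  2 -> 110 (3 bits)
Total length = 6 + 9 + 4 + 3 = 22 bits.

Unary([5, 8, 3, 2]) = 1111101111111101110110 (22 bits)


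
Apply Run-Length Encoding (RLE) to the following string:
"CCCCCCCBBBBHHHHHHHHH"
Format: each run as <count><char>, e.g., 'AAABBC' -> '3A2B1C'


Scanning runs left to right:
  i=0: run of 'C' x 7 -> '7C'
  i=7: run of 'B' x 4 -> '4B'
  i=11: run of 'H' x 9 -> '9H'

RLE = 7C4B9H


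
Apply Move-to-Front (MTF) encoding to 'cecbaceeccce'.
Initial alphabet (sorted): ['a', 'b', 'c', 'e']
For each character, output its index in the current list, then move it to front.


MTF encoding:
'c': index 2 in ['a', 'b', 'c', 'e'] -> ['c', 'a', 'b', 'e']
'e': index 3 in ['c', 'a', 'b', 'e'] -> ['e', 'c', 'a', 'b']
'c': index 1 in ['e', 'c', 'a', 'b'] -> ['c', 'e', 'a', 'b']
'b': index 3 in ['c', 'e', 'a', 'b'] -> ['b', 'c', 'e', 'a']
'a': index 3 in ['b', 'c', 'e', 'a'] -> ['a', 'b', 'c', 'e']
'c': index 2 in ['a', 'b', 'c', 'e'] -> ['c', 'a', 'b', 'e']
'e': index 3 in ['c', 'a', 'b', 'e'] -> ['e', 'c', 'a', 'b']
'e': index 0 in ['e', 'c', 'a', 'b'] -> ['e', 'c', 'a', 'b']
'c': index 1 in ['e', 'c', 'a', 'b'] -> ['c', 'e', 'a', 'b']
'c': index 0 in ['c', 'e', 'a', 'b'] -> ['c', 'e', 'a', 'b']
'c': index 0 in ['c', 'e', 'a', 'b'] -> ['c', 'e', 'a', 'b']
'e': index 1 in ['c', 'e', 'a', 'b'] -> ['e', 'c', 'a', 'b']


Output: [2, 3, 1, 3, 3, 2, 3, 0, 1, 0, 0, 1]


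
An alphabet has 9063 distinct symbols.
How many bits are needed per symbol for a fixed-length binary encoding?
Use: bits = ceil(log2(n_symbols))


log2(9063) = 13.1458
Bracket: 2^13 = 8192 < 9063 <= 2^14 = 16384
So ceil(log2(9063)) = 14

bits = ceil(log2(9063)) = ceil(13.1458) = 14 bits


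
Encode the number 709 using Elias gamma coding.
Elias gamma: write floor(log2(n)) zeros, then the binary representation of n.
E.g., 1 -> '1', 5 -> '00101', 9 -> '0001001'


num_bits = floor(log2(709)) + 1 = 10
leading_zeros = num_bits - 1 = 9
binary(709) = 1011000101

Elias gamma(709) = '000000000' + '1011000101' = 0000000001011000101 (19 bits)


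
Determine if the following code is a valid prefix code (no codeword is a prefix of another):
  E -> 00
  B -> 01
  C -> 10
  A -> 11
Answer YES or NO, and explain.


Checking each pair (does one codeword prefix another?):
  E='00' vs B='01': no prefix
  E='00' vs C='10': no prefix
  E='00' vs A='11': no prefix
  B='01' vs E='00': no prefix
  B='01' vs C='10': no prefix
  B='01' vs A='11': no prefix
  C='10' vs E='00': no prefix
  C='10' vs B='01': no prefix
  C='10' vs A='11': no prefix
  A='11' vs E='00': no prefix
  A='11' vs B='01': no prefix
  A='11' vs C='10': no prefix
No violation found over all pairs.

YES -- this is a valid prefix code. No codeword is a prefix of any other codeword.


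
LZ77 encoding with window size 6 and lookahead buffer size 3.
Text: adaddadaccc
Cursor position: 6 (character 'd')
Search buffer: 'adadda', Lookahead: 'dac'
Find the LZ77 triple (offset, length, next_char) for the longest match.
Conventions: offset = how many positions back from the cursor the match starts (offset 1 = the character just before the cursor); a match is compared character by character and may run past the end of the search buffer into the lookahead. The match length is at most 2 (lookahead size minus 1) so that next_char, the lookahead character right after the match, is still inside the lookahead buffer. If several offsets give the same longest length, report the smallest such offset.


Try each offset into the search buffer:
  offset=1 (pos 5, char 'a'): match length 0
  offset=2 (pos 4, char 'd'): match length 2
  offset=3 (pos 3, char 'd'): match length 1
  offset=4 (pos 2, char 'a'): match length 0
  offset=5 (pos 1, char 'd'): match length 2
  offset=6 (pos 0, char 'a'): match length 0
Longest match has length 2, found at offsets 2, 5; take the smallest, offset 2.
next_char = character at position 6 + 2 = 8 -> 'c'

Best match: offset=2, length=2 (matching 'da' starting at position 4)
LZ77 triple: (2, 2, 'c')


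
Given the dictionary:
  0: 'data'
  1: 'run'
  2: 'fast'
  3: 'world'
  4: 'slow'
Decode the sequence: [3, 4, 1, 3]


Look up each index in the dictionary:
  3 -> 'world'
  4 -> 'slow'
  1 -> 'run'
  3 -> 'world'

Decoded: "world slow run world"


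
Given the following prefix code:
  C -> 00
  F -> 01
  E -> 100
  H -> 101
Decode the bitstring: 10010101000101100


Decoding step by step:
Bits 100 -> E
Bits 101 -> H
Bits 01 -> F
Bits 00 -> C
Bits 01 -> F
Bits 01 -> F
Bits 100 -> E


Decoded message: EHFCFFE


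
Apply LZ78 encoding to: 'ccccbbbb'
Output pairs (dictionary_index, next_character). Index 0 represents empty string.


LZ78 encoding steps:
Dictionary: {0: ''}
Step 1: w='' (idx 0), next='c' -> output (0, 'c'), add 'c' as idx 1
Step 2: w='c' (idx 1), next='c' -> output (1, 'c'), add 'cc' as idx 2
Step 3: w='c' (idx 1), next='b' -> output (1, 'b'), add 'cb' as idx 3
Step 4: w='' (idx 0), next='b' -> output (0, 'b'), add 'b' as idx 4
Step 5: w='b' (idx 4), next='b' -> output (4, 'b'), add 'bb' as idx 5


Encoded: [(0, 'c'), (1, 'c'), (1, 'b'), (0, 'b'), (4, 'b')]


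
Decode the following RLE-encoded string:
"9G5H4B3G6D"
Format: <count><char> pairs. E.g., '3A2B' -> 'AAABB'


Expanding each <count><char> pair:
  9G -> 'GGGGGGGGG'
  5H -> 'HHHHH'
  4B -> 'BBBB'
  3G -> 'GGG'
  6D -> 'DDDDDD'

Decoded = GGGGGGGGGHHHHHBBBBGGGDDDDDD


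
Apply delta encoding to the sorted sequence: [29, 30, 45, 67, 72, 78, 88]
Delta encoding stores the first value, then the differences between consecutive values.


First value: 29
Deltas:
  30 - 29 = 1
  45 - 30 = 15
  67 - 45 = 22
  72 - 67 = 5
  78 - 72 = 6
  88 - 78 = 10


Delta encoded: [29, 1, 15, 22, 5, 6, 10]


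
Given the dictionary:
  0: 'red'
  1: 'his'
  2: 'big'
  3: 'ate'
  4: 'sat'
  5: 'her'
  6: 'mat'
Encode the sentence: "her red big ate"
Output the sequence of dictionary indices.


Look up each word in the dictionary:
  'her' -> 5
  'red' -> 0
  'big' -> 2
  'ate' -> 3

Encoded: [5, 0, 2, 3]


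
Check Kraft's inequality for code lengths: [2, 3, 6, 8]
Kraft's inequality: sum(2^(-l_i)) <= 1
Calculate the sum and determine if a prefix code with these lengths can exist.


Sum = 2^(-2) + 2^(-3) + 2^(-6) + 2^(-8)
    = 0.25 + 0.125 + 0.015625 + 0.00390625
    = 101/256 = 0.39453125
Since 0.39453125 <= 1, Kraft's inequality IS satisfied.
A prefix code with these lengths CAN exist.

Kraft sum = 0.39453125. Satisfied.


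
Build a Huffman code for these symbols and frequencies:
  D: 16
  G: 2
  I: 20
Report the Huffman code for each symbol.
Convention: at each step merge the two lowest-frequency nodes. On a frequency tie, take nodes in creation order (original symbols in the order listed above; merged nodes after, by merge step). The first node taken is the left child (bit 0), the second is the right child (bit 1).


Huffman tree construction:
Step 1: Merge G(2) + D(16) = 18
Step 2: Merge (G+D)(18) + I(20) = 38
Read each symbol's code off the tree from the root (left child = 0, right child = 1).

Codes:
  D: 01 (length 2)
  G: 00 (length 2)
  I: 1 (length 1)
Average code length: 56/38 = 1.4737 bits/symbol


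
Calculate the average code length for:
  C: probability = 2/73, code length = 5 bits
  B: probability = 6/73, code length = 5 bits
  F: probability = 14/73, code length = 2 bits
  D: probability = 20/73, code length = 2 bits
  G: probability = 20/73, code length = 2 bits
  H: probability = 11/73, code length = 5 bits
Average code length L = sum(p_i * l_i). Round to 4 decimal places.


Weighted contributions p_i * l_i:
  C: (2/73) * 5 = 10/73
  B: (6/73) * 5 = 30/73
  F: (14/73) * 2 = 28/73
  D: (20/73) * 2 = 40/73
  G: (20/73) * 2 = 40/73
  H: (11/73) * 5 = 55/73
Sum = (10 + 30 + 28 + 40 + 40 + 55)/73 = 203/73

L = 203/73 = 2.7808 bits/symbol


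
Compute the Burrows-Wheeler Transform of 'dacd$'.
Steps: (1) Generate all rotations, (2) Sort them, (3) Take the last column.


Rotations (sorted):
  0: $dacd -> last char: d
  1: acd$d -> last char: d
  2: cd$da -> last char: a
  3: d$dac -> last char: c
  4: dacd$ -> last char: $


BWT = ddac$


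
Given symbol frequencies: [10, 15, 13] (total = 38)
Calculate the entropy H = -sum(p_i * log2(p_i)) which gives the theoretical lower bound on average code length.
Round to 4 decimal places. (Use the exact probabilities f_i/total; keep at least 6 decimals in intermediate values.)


Per-symbol terms -p_i * log2(p_i) with p_i = f_i/38:
  p = 10/38 = 0.263158: log2(p) = -1.925999, -p*log2(p) = 0.506842
  p = 15/38 = 0.394737: log2(p) = -1.341037, -p*log2(p) = 0.529357
  p = 13/38 = 0.342105: log2(p) = -1.547488, -p*log2(p) = 0.529404
H = 0.506842 + 0.529357 + 0.529404 = 1.565603

H = 1.5656 bits/symbol


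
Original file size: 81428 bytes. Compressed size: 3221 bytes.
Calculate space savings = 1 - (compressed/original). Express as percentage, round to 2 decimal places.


ratio = compressed/original = 3221/81428 = 0.039556
savings = 1 - ratio = 1 - 0.039556 = 0.960444
as a percentage: 0.960444 * 100 = 96.04%

Space savings = 1 - 3221/81428 = 96.04%


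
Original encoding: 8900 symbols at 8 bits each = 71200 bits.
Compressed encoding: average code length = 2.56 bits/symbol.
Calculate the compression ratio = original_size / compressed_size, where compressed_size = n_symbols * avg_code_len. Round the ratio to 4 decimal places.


original_size = n_symbols * orig_bits = 8900 * 8 = 71200 bits
compressed_size = n_symbols * avg_code_len = 8900 * 2.56 = 22784.0 bits
ratio = original_size / compressed_size = 71200 / 22784.0 = 3.125

Compression ratio = 3.125


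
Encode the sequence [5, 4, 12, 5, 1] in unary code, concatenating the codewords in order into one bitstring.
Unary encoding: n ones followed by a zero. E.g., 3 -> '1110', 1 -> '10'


Encode each number as n ones followed by a terminating 0:
  5 -> 111110 (6 bits)
  4 -> 11110 (5 bits)
  12 -> 1111111111110 (13 bits)
  5 -> 111110 (6 bits)
  1 -> 10 (2 bits)
Total length = 6 + 5 + 13 + 6 + 2 = 32 bits.

Unary([5, 4, 12, 5, 1]) = 11111011110111111111111011111010 (32 bits)


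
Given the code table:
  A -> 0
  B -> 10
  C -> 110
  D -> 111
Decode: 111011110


Decoding:
111 -> D
0 -> A
111 -> D
10 -> B


Result: DADB


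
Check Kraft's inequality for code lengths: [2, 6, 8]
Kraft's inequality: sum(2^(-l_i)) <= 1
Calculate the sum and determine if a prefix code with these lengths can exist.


Sum = 2^(-2) + 2^(-6) + 2^(-8)
    = 0.25 + 0.015625 + 0.00390625
    = 69/256 = 0.26953125
Since 0.26953125 <= 1, Kraft's inequality IS satisfied.
A prefix code with these lengths CAN exist.

Kraft sum = 0.26953125. Satisfied.


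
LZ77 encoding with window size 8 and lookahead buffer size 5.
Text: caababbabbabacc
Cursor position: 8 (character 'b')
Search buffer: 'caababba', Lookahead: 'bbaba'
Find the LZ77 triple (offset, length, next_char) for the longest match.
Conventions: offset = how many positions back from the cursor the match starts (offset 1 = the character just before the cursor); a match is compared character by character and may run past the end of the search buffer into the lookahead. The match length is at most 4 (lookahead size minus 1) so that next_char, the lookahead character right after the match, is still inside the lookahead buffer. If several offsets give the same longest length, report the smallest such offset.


Try each offset into the search buffer:
  offset=1 (pos 7, char 'a'): match length 0
  offset=2 (pos 6, char 'b'): match length 1
  offset=3 (pos 5, char 'b'): match length 4
  offset=4 (pos 4, char 'a'): match length 0
  offset=5 (pos 3, char 'b'): match length 1
  offset=6 (pos 2, char 'a'): match length 0
  offset=7 (pos 1, char 'a'): match length 0
  offset=8 (pos 0, char 'c'): match length 0
Longest match has length 4 at offset 3.
next_char = character at position 8 + 4 = 12 -> 'a'

Best match: offset=3, length=4 (matching 'bbab' starting at position 5)
LZ77 triple: (3, 4, 'a')
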